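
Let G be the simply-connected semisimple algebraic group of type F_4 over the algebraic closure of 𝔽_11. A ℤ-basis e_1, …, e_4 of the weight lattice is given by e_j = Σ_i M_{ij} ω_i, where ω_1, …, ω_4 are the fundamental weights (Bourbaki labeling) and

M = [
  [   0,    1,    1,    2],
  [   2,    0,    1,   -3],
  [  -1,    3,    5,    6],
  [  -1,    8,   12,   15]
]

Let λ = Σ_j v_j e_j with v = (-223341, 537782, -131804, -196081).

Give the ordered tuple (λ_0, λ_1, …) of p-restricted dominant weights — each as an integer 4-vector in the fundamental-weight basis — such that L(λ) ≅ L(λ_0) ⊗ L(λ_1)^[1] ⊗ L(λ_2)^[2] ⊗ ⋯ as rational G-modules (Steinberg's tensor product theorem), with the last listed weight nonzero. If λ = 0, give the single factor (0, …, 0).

((0, 0, 4, 6), (2, 7, 8, 6), (4, 3, 9, 0), (10, 7, 0, 2))

Change of basis e → ω: c = M·v where v = (-223341, 537782, -131804, -196081):
  c_1 = 0*-223341 + 1*537782 + 1*-131804 + 2*-196081 = 13816
  c_2 = 2*-223341 + 0*537782 + 1*-131804 + -3*-196081 = 9757
  c_3 = -1*-223341 + 3*537782 + 5*-131804 + 6*-196081 = 1181
  c_4 = -1*-223341 + 8*537782 + 12*-131804 + 15*-196081 = 2734
p = 11; digits c_i = Σ_j d_{ij}·11^j, 0 ≤ d_{ij} < 11:
  c_1 = 13816 = 0·11^0 + 2·11^1 + 4·11^2 + 10·11^3
  c_2 = 9757 = 0·11^0 + 7·11^1 + 3·11^2 + 7·11^3
  c_3 = 1181 = 4·11^0 + 8·11^1 + 9·11^2
  c_4 = 2734 = 6·11^0 + 6·11^1 + 0·11^2 + 2·11^3
p-restricted factor λ_0 = (0, 0, 4, 6)
p-restricted factor λ_1 = (2, 7, 8, 6)
p-restricted factor λ_2 = (4, 3, 9, 0)
p-restricted factor λ_3 = (10, 7, 0, 2)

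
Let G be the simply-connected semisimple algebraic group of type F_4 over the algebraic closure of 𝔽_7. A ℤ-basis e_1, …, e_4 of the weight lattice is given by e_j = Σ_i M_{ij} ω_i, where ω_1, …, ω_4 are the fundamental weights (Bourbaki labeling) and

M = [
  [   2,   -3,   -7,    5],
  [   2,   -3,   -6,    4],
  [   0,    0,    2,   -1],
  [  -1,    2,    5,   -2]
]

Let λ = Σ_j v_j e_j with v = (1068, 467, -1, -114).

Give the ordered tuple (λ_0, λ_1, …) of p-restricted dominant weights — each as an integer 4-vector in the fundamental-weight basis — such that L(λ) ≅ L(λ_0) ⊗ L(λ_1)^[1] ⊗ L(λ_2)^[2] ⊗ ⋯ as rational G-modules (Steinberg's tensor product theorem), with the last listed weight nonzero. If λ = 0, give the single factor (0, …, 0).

Compute c_i = Σ_j M_{ij} v_j with v = (1068, 467, -1, -114):
  c_1 = 2·1068 + (-3)·(467) + (-7)·(-1) + (5)·(-114) = 172
  c_2 = 2·1068 + (-3)·(467) + (-6)·(-1) + (4)·(-114) = 285
  c_3 = 0·1068 + 0·467 + (2)·(-1) + (-1)·(-114) = 112
  c_4 = (-1)·(1068) + 2·467 + (5)·(-1) + (-2)·(-114) = 89
Writing each c_i in base p = 7:
  c_1 = 172 = 4·7^0 + 3·7^1 + 3·7^2
  c_2 = 285 = 5·7^0 + 5·7^1 + 5·7^2
  c_3 = 112 = 0·7^0 + 2·7^1 + 2·7^2
  c_4 = 89 = 5·7^0 + 5·7^1 + 1·7^2
p-restricted factor λ_0 = (4, 5, 0, 5)
p-restricted factor λ_1 = (3, 5, 2, 5)
p-restricted factor λ_2 = (3, 5, 2, 1)

((4, 5, 0, 5), (3, 5, 2, 5), (3, 5, 2, 1))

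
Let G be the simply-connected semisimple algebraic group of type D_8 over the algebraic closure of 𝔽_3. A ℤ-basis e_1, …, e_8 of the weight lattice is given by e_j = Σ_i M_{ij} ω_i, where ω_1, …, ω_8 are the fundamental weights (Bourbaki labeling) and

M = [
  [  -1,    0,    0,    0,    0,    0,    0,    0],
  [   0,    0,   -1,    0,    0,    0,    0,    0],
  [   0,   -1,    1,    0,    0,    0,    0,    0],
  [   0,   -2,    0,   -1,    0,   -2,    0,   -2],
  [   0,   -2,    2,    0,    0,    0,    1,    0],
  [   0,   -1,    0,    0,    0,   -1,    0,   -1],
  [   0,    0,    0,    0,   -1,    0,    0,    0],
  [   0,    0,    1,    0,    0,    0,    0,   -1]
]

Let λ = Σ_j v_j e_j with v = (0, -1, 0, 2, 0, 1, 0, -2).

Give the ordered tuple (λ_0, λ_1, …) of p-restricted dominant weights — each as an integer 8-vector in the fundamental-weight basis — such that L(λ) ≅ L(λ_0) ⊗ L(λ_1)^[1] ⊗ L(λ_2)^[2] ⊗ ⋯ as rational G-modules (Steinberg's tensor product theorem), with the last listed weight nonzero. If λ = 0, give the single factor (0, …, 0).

In the fundamental-weight basis, λ has coordinates c = M·v (v = (0, -1, 0, 2, 0, 1, 0, -2)):
  c_1 = (-1)·(0) + (0)·(-1) + (0)·(0) + (0)·(2) + (0)·(0) + (0)·(1) + (0)·(0) + (0)·(-2) = 0
  c_2 = (0)·(0) + (0)·(-1) + (-1)·(0) + (0)·(2) + (0)·(0) + (0)·(1) + (0)·(0) + (0)·(-2) = 0
  c_3 = (0)·(0) + (-1)·(-1) + (1)·(0) + (0)·(2) + (0)·(0) + (0)·(1) + (0)·(0) + (0)·(-2) = 1
  c_4 = (0)·(0) + (-2)·(-1) + (0)·(0) + (-1)·(2) + (0)·(0) + (-2)·(1) + (0)·(0) + (-2)·(-2) = 2
  c_5 = (0)·(0) + (-2)·(-1) + (2)·(0) + (0)·(2) + (0)·(0) + (0)·(1) + (1)·(0) + (0)·(-2) = 2
  c_6 = (0)·(0) + (-1)·(-1) + (0)·(0) + (0)·(2) + (0)·(0) + (-1)·(1) + (0)·(0) + (-1)·(-2) = 2
  c_7 = (0)·(0) + (0)·(-1) + (0)·(0) + (0)·(2) + (-1)·(0) + (0)·(1) + (0)·(0) + (0)·(-2) = 0
  c_8 = (0)·(0) + (0)·(-1) + (1)·(0) + (0)·(2) + (0)·(0) + (0)·(1) + (0)·(0) + (-1)·(-2) = 2
Expand coordinatewise in base 3:
  c_1 = 0
  c_2 = 0
  c_3 = 1 = 1·3^0
  c_4 = 2 = 2·3^0
  c_5 = 2 = 2·3^0
  c_6 = 2 = 2·3^0
  c_7 = 0
  c_8 = 2 = 2·3^0
p-restricted factor λ_0 = (0, 0, 1, 2, 2, 2, 0, 2)

((0, 0, 1, 2, 2, 2, 0, 2),)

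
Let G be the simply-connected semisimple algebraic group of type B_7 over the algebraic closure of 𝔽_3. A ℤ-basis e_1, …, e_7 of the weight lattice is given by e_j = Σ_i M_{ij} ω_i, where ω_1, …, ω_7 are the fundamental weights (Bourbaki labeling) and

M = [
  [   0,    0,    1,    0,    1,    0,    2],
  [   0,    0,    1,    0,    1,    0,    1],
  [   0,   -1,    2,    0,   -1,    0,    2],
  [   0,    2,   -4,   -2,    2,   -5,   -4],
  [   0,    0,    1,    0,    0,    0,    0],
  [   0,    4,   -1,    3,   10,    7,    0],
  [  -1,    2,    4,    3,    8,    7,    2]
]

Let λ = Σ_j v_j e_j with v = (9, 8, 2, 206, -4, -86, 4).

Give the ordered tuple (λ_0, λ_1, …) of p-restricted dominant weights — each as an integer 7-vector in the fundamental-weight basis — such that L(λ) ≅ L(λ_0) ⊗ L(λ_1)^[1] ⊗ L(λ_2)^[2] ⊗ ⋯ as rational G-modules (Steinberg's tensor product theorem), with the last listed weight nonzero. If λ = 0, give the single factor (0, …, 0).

Compute c_i = Σ_j M_{ij} v_j with v = (9, 8, 2, 206, -4, -86, 4):
  c_1 = 0*9 + 0*8 + 1*2 + 0*206 + 1*-4 + 0*-86 + 2*4 = 6
  c_2 = 0*9 + 0*8 + 1*2 + 0*206 + 1*-4 + 0*-86 + 1*4 = 2
  c_3 = 0*9 + -1*8 + 2*2 + 0*206 + -1*-4 + 0*-86 + 2*4 = 8
  c_4 = 0*9 + 2*8 + -4*2 + -2*206 + 2*-4 + -5*-86 + -4*4 = 2
  c_5 = 0*9 + 0*8 + 1*2 + 0*206 + 0*-4 + 0*-86 + 0*4 = 2
  c_6 = 0*9 + 4*8 + -1*2 + 3*206 + 10*-4 + 7*-86 + 0*4 = 6
  c_7 = -1*9 + 2*8 + 4*2 + 3*206 + 8*-4 + 7*-86 + 2*4 = 7
Expand coordinatewise in base 3:
  c_1 = 6 = 0·3^0 + 2·3^1
  c_2 = 2 = 2·3^0
  c_3 = 8 = 2·3^0 + 2·3^1
  c_4 = 2 = 2·3^0
  c_5 = 2 = 2·3^0
  c_6 = 6 = 0·3^0 + 2·3^1
  c_7 = 7 = 1·3^0 + 2·3^1
λ_0 = (0, 2, 2, 2, 2, 0, 1)
λ_1 = (2, 0, 2, 0, 0, 2, 2)

((0, 2, 2, 2, 2, 0, 1), (2, 0, 2, 0, 0, 2, 2))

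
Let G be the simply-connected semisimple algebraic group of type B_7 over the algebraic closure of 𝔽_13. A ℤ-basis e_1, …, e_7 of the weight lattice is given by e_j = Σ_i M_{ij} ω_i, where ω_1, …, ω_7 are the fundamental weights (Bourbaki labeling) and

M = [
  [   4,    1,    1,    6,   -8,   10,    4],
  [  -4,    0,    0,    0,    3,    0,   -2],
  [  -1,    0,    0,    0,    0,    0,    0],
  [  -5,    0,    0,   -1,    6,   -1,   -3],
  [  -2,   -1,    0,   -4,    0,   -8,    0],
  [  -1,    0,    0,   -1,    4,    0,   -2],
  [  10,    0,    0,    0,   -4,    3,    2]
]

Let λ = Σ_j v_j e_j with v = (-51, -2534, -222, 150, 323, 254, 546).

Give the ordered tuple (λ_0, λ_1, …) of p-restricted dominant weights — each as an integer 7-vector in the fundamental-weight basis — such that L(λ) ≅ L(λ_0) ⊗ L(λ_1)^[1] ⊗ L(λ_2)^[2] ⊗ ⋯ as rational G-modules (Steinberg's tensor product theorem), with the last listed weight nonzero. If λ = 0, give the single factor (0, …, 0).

In the fundamental-weight basis, λ has coordinates c = M·v (v = (-51, -2534, -222, 150, 323, 254, 546)):
  c_1 = (4)·(-51) + (1)·(-2534) + (1)·(-222) + (6)·(150) + (-8)·(323) + (10)·(254) + (4)·(546) = 80
  c_2 = (-4)·(-51) + (0)·(-2534) + (0)·(-222) + (0)·(150) + (3)·(323) + (0)·(254) + (-2)·(546) = 81
  c_3 = (-1)·(-51) + (0)·(-2534) + (0)·(-222) + (0)·(150) + (0)·(323) + (0)·(254) + (0)·(546) = 51
  c_4 = (-5)·(-51) + (0)·(-2534) + (0)·(-222) + (-1)·(150) + (6)·(323) + (-1)·(254) + (-3)·(546) = 151
  c_5 = (-2)·(-51) + (-1)·(-2534) + (0)·(-222) + (-4)·(150) + (0)·(323) + (-8)·(254) + (0)·(546) = 4
  c_6 = (-1)·(-51) + (0)·(-2534) + (0)·(-222) + (-1)·(150) + (4)·(323) + (0)·(254) + (-2)·(546) = 101
  c_7 = (10)·(-51) + (0)·(-2534) + (0)·(-222) + (0)·(150) + (-4)·(323) + (3)·(254) + (2)·(546) = 52
Base-13 expansion of each c_i:
  c_1 = 80 = 2·13^0 + 6·13^1
  c_2 = 81 = 3·13^0 + 6·13^1
  c_3 = 51 = 12·13^0 + 3·13^1
  c_4 = 151 = 8·13^0 + 11·13^1
  c_5 = 4 = 4·13^0
  c_6 = 101 = 10·13^0 + 7·13^1
  c_7 = 52 = 0·13^0 + 4·13^1
p-restricted factor λ_0 = (2, 3, 12, 8, 4, 10, 0)
p-restricted factor λ_1 = (6, 6, 3, 11, 0, 7, 4)

((2, 3, 12, 8, 4, 10, 0), (6, 6, 3, 11, 0, 7, 4))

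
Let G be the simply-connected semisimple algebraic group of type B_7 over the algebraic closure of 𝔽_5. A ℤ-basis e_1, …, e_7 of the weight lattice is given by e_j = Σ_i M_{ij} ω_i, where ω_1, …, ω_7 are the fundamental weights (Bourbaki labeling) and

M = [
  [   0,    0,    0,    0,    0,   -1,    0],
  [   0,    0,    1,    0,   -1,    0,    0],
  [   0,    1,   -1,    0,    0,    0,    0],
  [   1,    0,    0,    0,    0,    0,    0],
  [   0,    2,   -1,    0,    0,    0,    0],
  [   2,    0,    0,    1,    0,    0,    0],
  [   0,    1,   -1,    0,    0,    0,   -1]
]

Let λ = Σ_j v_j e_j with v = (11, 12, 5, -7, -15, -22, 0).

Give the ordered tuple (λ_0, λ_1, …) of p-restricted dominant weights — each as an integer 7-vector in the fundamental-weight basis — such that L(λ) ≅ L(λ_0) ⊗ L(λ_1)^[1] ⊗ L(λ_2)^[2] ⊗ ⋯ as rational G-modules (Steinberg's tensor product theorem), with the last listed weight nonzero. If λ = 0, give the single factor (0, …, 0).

((2, 0, 2, 1, 4, 0, 2), (4, 4, 1, 2, 3, 3, 1))

In the fundamental-weight basis, λ has coordinates c = M·v (v = (11, 12, 5, -7, -15, -22, 0)):
  c_1 = 0*11 + 0*12 + 0*5 + 0*-7 + 0*-15 + -1*-22 + 0*0 = 22
  c_2 = 0*11 + 0*12 + 1*5 + 0*-7 + -1*-15 + 0*-22 + 0*0 = 20
  c_3 = 0*11 + 1*12 + -1*5 + 0*-7 + 0*-15 + 0*-22 + 0*0 = 7
  c_4 = 1*11 + 0*12 + 0*5 + 0*-7 + 0*-15 + 0*-22 + 0*0 = 11
  c_5 = 0*11 + 2*12 + -1*5 + 0*-7 + 0*-15 + 0*-22 + 0*0 = 19
  c_6 = 2*11 + 0*12 + 0*5 + 1*-7 + 0*-15 + 0*-22 + 0*0 = 15
  c_7 = 0*11 + 1*12 + -1*5 + 0*-7 + 0*-15 + 0*-22 + -1*0 = 7
Base-5 expansion of each c_i:
  c_1 = 22 = 2·5^0 + 4·5^1
  c_2 = 20 = 0·5^0 + 4·5^1
  c_3 = 7 = 2·5^0 + 1·5^1
  c_4 = 11 = 1·5^0 + 2·5^1
  c_5 = 19 = 4·5^0 + 3·5^1
  c_6 = 15 = 0·5^0 + 3·5^1
  c_7 = 7 = 2·5^0 + 1·5^1
p-restricted factor λ_0 = (2, 0, 2, 1, 4, 0, 2)
p-restricted factor λ_1 = (4, 4, 1, 2, 3, 3, 1)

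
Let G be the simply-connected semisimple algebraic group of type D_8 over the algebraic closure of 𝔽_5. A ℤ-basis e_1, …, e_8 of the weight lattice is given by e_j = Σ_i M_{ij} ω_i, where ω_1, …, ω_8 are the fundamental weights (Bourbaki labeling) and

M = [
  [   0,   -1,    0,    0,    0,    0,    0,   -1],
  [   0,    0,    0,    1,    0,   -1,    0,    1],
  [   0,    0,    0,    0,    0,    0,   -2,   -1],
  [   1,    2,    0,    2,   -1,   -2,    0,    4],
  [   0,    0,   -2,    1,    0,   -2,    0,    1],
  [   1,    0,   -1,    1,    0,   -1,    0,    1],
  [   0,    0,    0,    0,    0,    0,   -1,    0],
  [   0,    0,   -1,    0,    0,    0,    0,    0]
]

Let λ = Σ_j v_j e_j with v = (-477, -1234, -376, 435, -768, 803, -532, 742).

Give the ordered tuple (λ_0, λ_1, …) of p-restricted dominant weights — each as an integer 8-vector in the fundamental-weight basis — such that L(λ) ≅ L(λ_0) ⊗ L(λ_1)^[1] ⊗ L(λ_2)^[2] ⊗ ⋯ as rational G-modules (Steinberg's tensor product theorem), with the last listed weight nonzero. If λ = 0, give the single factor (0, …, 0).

Converting to the ω-basis (c_i = row i of M dotted with v = (-477, -1234, -376, 435, -768, 803, -532, 742)):
  c_1 = (0)·(-477) + (-1)·(-1234) + (0)·(-376) + (0)·(435) + (0)·(-768) + (0)·(803) + (0)·(-532) + (-1)·(742) = 492
  c_2 = (0)·(-477) + (0)·(-1234) + (0)·(-376) + (1)·(435) + (0)·(-768) + (-1)·(803) + (0)·(-532) + (1)·(742) = 374
  c_3 = (0)·(-477) + (0)·(-1234) + (0)·(-376) + (0)·(435) + (0)·(-768) + (0)·(803) + (-2)·(-532) + (-1)·(742) = 322
  c_4 = (1)·(-477) + (2)·(-1234) + (0)·(-376) + (2)·(435) + (-1)·(-768) + (-2)·(803) + (0)·(-532) + (4)·(742) = 55
  c_5 = (0)·(-477) + (0)·(-1234) + (-2)·(-376) + (1)·(435) + (0)·(-768) + (-2)·(803) + (0)·(-532) + (1)·(742) = 323
  c_6 = (1)·(-477) + (0)·(-1234) + (-1)·(-376) + (1)·(435) + (0)·(-768) + (-1)·(803) + (0)·(-532) + (1)·(742) = 273
  c_7 = (0)·(-477) + (0)·(-1234) + (0)·(-376) + (0)·(435) + (0)·(-768) + (0)·(803) + (-1)·(-532) + (0)·(742) = 532
  c_8 = (0)·(-477) + (0)·(-1234) + (-1)·(-376) + (0)·(435) + (0)·(-768) + (0)·(803) + (0)·(-532) + (0)·(742) = 376
Expand coordinatewise in base 5:
  c_1 = 492 = 2·5^0 + 3·5^1 + 4·5^2 + 3·5^3
  c_2 = 374 = 4·5^0 + 4·5^1 + 4·5^2 + 2·5^3
  c_3 = 322 = 2·5^0 + 4·5^1 + 2·5^2 + 2·5^3
  c_4 = 55 = 0·5^0 + 1·5^1 + 2·5^2
  c_5 = 323 = 3·5^0 + 4·5^1 + 2·5^2 + 2·5^3
  c_6 = 273 = 3·5^0 + 4·5^1 + 0·5^2 + 2·5^3
  c_7 = 532 = 2·5^0 + 1·5^1 + 1·5^2 + 4·5^3
  c_8 = 376 = 1·5^0 + 0·5^1 + 0·5^2 + 3·5^3
λ_0 = (2, 4, 2, 0, 3, 3, 2, 1)
λ_1 = (3, 4, 4, 1, 4, 4, 1, 0)
λ_2 = (4, 4, 2, 2, 2, 0, 1, 0)
λ_3 = (3, 2, 2, 0, 2, 2, 4, 3)

((2, 4, 2, 0, 3, 3, 2, 1), (3, 4, 4, 1, 4, 4, 1, 0), (4, 4, 2, 2, 2, 0, 1, 0), (3, 2, 2, 0, 2, 2, 4, 3))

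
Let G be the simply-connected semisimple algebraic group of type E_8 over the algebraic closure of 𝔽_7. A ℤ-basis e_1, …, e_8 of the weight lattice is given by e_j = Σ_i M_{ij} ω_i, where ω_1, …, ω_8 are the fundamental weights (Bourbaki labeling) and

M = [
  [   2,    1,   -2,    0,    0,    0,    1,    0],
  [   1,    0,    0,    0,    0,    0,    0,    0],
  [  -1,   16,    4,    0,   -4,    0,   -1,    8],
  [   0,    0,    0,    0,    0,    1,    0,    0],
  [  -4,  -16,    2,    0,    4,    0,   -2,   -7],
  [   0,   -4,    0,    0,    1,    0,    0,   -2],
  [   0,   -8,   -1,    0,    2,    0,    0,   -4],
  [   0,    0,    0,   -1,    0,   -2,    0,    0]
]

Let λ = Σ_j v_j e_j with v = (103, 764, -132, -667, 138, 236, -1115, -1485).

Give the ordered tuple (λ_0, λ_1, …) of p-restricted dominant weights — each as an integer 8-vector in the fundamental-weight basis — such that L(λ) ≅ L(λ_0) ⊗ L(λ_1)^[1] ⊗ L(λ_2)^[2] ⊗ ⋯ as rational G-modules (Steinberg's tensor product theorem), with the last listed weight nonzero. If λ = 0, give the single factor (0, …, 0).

((0, 5, 3, 5, 4, 3, 5, 6), (3, 0, 4, 5, 4, 0, 5, 6), (2, 2, 5, 4, 5, 1, 4, 3))

Compute c_i = Σ_j M_{ij} v_j with v = (103, 764, -132, -667, 138, 236, -1115, -1485):
  c_1 = (2)·(103) + (1)·(764) + (-2)·(-132) + (0)·(-667) + (0)·(138) + (0)·(236) + (1)·(-1115) + (0)·(-1485) = 119
  c_2 = (1)·(103) + (0)·(764) + (0)·(-132) + (0)·(-667) + (0)·(138) + (0)·(236) + (0)·(-1115) + (0)·(-1485) = 103
  c_3 = (-1)·(103) + (16)·(764) + (4)·(-132) + (0)·(-667) + (-4)·(138) + (0)·(236) + (-1)·(-1115) + (8)·(-1485) = 276
  c_4 = (0)·(103) + (0)·(764) + (0)·(-132) + (0)·(-667) + (0)·(138) + (1)·(236) + (0)·(-1115) + (0)·(-1485) = 236
  c_5 = (-4)·(103) + (-16)·(764) + (2)·(-132) + (0)·(-667) + (4)·(138) + (0)·(236) + (-2)·(-1115) + (-7)·(-1485) = 277
  c_6 = (0)·(103) + (-4)·(764) + (0)·(-132) + (0)·(-667) + (1)·(138) + (0)·(236) + (0)·(-1115) + (-2)·(-1485) = 52
  c_7 = (0)·(103) + (-8)·(764) + (-1)·(-132) + (0)·(-667) + (2)·(138) + (0)·(236) + (0)·(-1115) + (-4)·(-1485) = 236
  c_8 = (0)·(103) + (0)·(764) + (0)·(-132) + (-1)·(-667) + (0)·(138) + (-2)·(236) + (0)·(-1115) + (0)·(-1485) = 195
p = 7; digits c_i = Σ_j d_{ij}·7^j, 0 ≤ d_{ij} < 7:
  c_1 = 119 = 0·7^0 + 3·7^1 + 2·7^2
  c_2 = 103 = 5·7^0 + 0·7^1 + 2·7^2
  c_3 = 276 = 3·7^0 + 4·7^1 + 5·7^2
  c_4 = 236 = 5·7^0 + 5·7^1 + 4·7^2
  c_5 = 277 = 4·7^0 + 4·7^1 + 5·7^2
  c_6 = 52 = 3·7^0 + 0·7^1 + 1·7^2
  c_7 = 236 = 5·7^0 + 5·7^1 + 4·7^2
  c_8 = 195 = 6·7^0 + 6·7^1 + 3·7^2
p-restricted factor λ_0 = (0, 5, 3, 5, 4, 3, 5, 6)
p-restricted factor λ_1 = (3, 0, 4, 5, 4, 0, 5, 6)
p-restricted factor λ_2 = (2, 2, 5, 4, 5, 1, 4, 3)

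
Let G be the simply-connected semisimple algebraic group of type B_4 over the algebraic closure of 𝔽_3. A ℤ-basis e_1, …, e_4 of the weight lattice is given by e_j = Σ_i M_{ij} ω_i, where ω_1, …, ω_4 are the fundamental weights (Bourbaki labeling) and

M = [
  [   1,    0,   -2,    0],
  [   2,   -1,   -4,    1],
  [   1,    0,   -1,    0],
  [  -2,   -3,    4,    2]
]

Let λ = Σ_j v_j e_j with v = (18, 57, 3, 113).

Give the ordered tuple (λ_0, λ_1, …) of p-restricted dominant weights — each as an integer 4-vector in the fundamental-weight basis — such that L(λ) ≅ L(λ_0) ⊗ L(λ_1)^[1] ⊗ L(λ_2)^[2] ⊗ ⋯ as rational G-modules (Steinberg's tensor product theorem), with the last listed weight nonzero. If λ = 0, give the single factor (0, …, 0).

((0, 2, 0, 1), (1, 2, 2, 1), (1, 2, 1, 0), (0, 2, 0, 1))

ω-coordinates c = M·v, v = (18, 57, 3, 113):
  c_1 = 1*18 + 0*57 + -2*3 + 0*113 = 12
  c_2 = 2*18 + -1*57 + -4*3 + 1*113 = 80
  c_3 = 1*18 + 0*57 + -1*3 + 0*113 = 15
  c_4 = -2*18 + -3*57 + 4*3 + 2*113 = 31
p = 3; digits c_i = Σ_j d_{ij}·3^j, 0 ≤ d_{ij} < 3:
  c_1 = 12 = 0·3^0 + 1·3^1 + 1·3^2
  c_2 = 80 = 2·3^0 + 2·3^1 + 2·3^2 + 2·3^3
  c_3 = 15 = 0·3^0 + 2·3^1 + 1·3^2
  c_4 = 31 = 1·3^0 + 1·3^1 + 0·3^2 + 1·3^3
Factor λ_0 = (0, 2, 0, 1)
Factor λ_1 = (1, 2, 2, 1)
Factor λ_2 = (1, 2, 1, 0)
Factor λ_3 = (0, 2, 0, 1)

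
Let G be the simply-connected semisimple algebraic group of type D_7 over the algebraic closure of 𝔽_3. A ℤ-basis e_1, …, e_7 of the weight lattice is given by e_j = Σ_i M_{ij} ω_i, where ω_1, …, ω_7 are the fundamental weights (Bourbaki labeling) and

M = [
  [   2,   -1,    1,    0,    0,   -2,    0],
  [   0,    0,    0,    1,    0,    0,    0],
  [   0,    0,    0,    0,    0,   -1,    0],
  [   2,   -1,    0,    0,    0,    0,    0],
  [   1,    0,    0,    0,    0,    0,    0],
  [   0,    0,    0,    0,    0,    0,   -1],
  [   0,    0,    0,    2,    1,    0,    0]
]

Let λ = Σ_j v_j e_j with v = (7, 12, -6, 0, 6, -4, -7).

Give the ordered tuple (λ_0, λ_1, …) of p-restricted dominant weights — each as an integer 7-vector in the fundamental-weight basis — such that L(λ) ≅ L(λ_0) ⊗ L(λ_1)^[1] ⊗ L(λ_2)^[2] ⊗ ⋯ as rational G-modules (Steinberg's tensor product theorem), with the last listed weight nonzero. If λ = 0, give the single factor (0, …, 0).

Change of basis e → ω: c = M·v where v = (7, 12, -6, 0, 6, -4, -7):
  c_1 = 2*7 + -1*12 + 1*-6 + 0*0 + 0*6 + -2*-4 + 0*-7 = 4
  c_2 = 0*7 + 0*12 + 0*-6 + 1*0 + 0*6 + 0*-4 + 0*-7 = 0
  c_3 = 0*7 + 0*12 + 0*-6 + 0*0 + 0*6 + -1*-4 + 0*-7 = 4
  c_4 = 2*7 + -1*12 + 0*-6 + 0*0 + 0*6 + 0*-4 + 0*-7 = 2
  c_5 = 1*7 + 0*12 + 0*-6 + 0*0 + 0*6 + 0*-4 + 0*-7 = 7
  c_6 = 0*7 + 0*12 + 0*-6 + 0*0 + 0*6 + 0*-4 + -1*-7 = 7
  c_7 = 0*7 + 0*12 + 0*-6 + 2*0 + 1*6 + 0*-4 + 0*-7 = 6
p = 3; digits c_i = Σ_j d_{ij}·3^j, 0 ≤ d_{ij} < 3:
  c_1 = 4 = 1·3^0 + 1·3^1
  c_2 = 0
  c_3 = 4 = 1·3^0 + 1·3^1
  c_4 = 2 = 2·3^0
  c_5 = 7 = 1·3^0 + 2·3^1
  c_6 = 7 = 1·3^0 + 2·3^1
  c_7 = 6 = 0·3^0 + 2·3^1
p-restricted factor λ_0 = (1, 0, 1, 2, 1, 1, 0)
p-restricted factor λ_1 = (1, 0, 1, 0, 2, 2, 2)

((1, 0, 1, 2, 1, 1, 0), (1, 0, 1, 0, 2, 2, 2))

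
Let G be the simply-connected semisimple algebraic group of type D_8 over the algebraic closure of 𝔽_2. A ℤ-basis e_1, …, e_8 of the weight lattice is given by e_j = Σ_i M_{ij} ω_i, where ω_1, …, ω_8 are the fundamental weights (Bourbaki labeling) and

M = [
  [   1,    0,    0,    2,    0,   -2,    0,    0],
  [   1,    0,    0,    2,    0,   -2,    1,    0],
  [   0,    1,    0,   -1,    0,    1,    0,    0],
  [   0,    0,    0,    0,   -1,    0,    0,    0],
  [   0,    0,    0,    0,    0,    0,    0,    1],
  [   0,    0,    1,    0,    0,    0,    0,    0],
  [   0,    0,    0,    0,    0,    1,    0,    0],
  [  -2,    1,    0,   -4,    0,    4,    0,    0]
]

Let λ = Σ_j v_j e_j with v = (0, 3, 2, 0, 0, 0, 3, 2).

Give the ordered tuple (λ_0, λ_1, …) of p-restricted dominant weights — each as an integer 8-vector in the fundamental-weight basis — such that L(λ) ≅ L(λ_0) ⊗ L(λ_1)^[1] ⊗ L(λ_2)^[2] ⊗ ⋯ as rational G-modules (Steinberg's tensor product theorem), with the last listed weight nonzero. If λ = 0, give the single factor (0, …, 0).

Converting to the ω-basis (c_i = row i of M dotted with v = (0, 3, 2, 0, 0, 0, 3, 2)):
  c_1 = (1)·(0) + (0)·(3) + (0)·(2) + (2)·(0) + (0)·(0) + (-2)·(0) + (0)·(3) + (0)·(2) = 0
  c_2 = (1)·(0) + (0)·(3) + (0)·(2) + (2)·(0) + (0)·(0) + (-2)·(0) + (1)·(3) + (0)·(2) = 3
  c_3 = (0)·(0) + (1)·(3) + (0)·(2) + (-1)·(0) + (0)·(0) + (1)·(0) + (0)·(3) + (0)·(2) = 3
  c_4 = (0)·(0) + (0)·(3) + (0)·(2) + (0)·(0) + (-1)·(0) + (0)·(0) + (0)·(3) + (0)·(2) = 0
  c_5 = (0)·(0) + (0)·(3) + (0)·(2) + (0)·(0) + (0)·(0) + (0)·(0) + (0)·(3) + (1)·(2) = 2
  c_6 = (0)·(0) + (0)·(3) + (1)·(2) + (0)·(0) + (0)·(0) + (0)·(0) + (0)·(3) + (0)·(2) = 2
  c_7 = (0)·(0) + (0)·(3) + (0)·(2) + (0)·(0) + (0)·(0) + (1)·(0) + (0)·(3) + (0)·(2) = 0
  c_8 = (-2)·(0) + (1)·(3) + (0)·(2) + (-4)·(0) + (0)·(0) + (4)·(0) + (0)·(3) + (0)·(2) = 3
Base-2 expansion of each c_i:
  c_1 = 0
  c_2 = 3 = 1·2^0 + 1·2^1
  c_3 = 3 = 1·2^0 + 1·2^1
  c_4 = 0
  c_5 = 2 = 0·2^0 + 1·2^1
  c_6 = 2 = 0·2^0 + 1·2^1
  c_7 = 0
  c_8 = 3 = 1·2^0 + 1·2^1
Factor λ_0 = (0, 1, 1, 0, 0, 0, 0, 1)
Factor λ_1 = (0, 1, 1, 0, 1, 1, 0, 1)

((0, 1, 1, 0, 0, 0, 0, 1), (0, 1, 1, 0, 1, 1, 0, 1))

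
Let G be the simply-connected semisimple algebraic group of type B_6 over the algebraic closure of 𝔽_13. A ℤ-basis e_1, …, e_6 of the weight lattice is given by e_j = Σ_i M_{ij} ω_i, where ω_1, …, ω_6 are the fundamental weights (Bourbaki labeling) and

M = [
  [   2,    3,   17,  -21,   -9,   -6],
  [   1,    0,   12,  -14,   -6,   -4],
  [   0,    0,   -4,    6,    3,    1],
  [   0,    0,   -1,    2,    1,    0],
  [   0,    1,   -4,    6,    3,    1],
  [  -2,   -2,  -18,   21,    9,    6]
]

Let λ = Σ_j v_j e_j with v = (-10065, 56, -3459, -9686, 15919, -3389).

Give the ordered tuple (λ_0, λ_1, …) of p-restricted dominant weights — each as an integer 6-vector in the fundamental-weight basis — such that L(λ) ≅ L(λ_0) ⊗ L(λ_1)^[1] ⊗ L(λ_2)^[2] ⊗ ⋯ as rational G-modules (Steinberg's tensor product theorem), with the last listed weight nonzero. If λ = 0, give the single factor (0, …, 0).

Compute c_i = Σ_j M_{ij} v_j with v = (-10065, 56, -3459, -9686, 15919, -3389):
  c_1 = 2*-10065 + 3*56 + 17*-3459 + -21*-9686 + -9*15919 + -6*-3389 = 1704
  c_2 = 1*-10065 + 0*56 + 12*-3459 + -14*-9686 + -6*15919 + -4*-3389 = 2073
  c_3 = 0*-10065 + 0*56 + -4*-3459 + 6*-9686 + 3*15919 + 1*-3389 = 88
  c_4 = 0*-10065 + 0*56 + -1*-3459 + 2*-9686 + 1*15919 + 0*-3389 = 6
  c_5 = 0*-10065 + 1*56 + -4*-3459 + 6*-9686 + 3*15919 + 1*-3389 = 144
  c_6 = -2*-10065 + -2*56 + -18*-3459 + 21*-9686 + 9*15919 + 6*-3389 = 1811
Base-13 expansion of each c_i:
  c_1 = 1704 = 1·13^0 + 1·13^1 + 10·13^2
  c_2 = 2073 = 6·13^0 + 3·13^1 + 12·13^2
  c_3 = 88 = 10·13^0 + 6·13^1
  c_4 = 6 = 6·13^0
  c_5 = 144 = 1·13^0 + 11·13^1
  c_6 = 1811 = 4·13^0 + 9·13^1 + 10·13^2
Factor λ_0 = (1, 6, 10, 6, 1, 4)
Factor λ_1 = (1, 3, 6, 0, 11, 9)
Factor λ_2 = (10, 12, 0, 0, 0, 10)

((1, 6, 10, 6, 1, 4), (1, 3, 6, 0, 11, 9), (10, 12, 0, 0, 0, 10))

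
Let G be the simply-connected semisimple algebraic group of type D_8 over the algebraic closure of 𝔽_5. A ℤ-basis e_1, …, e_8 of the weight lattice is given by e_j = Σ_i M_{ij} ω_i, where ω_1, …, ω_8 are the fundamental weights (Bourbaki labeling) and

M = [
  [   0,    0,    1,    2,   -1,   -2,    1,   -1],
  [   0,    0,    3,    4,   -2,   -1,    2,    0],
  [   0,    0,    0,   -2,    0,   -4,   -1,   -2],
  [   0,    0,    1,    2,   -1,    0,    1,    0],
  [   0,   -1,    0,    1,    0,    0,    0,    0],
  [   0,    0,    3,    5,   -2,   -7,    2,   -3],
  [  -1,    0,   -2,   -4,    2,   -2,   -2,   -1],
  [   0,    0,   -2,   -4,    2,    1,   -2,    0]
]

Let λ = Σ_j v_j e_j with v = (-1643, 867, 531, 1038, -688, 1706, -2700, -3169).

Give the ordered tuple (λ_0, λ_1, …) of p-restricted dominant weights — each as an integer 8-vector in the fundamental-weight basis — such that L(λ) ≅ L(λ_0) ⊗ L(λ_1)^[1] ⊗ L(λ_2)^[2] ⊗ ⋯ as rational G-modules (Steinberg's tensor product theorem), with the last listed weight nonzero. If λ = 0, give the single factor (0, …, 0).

Compute c_i = Σ_j M_{ij} v_j with v = (-1643, 867, 531, 1038, -688, 1706, -2700, -3169):
  c_1 = (0)·(-1643) + (0)·(867) + (1)·(531) + (2)·(1038) + (-1)·(-688) + (-2)·(1706) + (1)·(-2700) + (-1)·(-3169) = 352
  c_2 = (0)·(-1643) + (0)·(867) + (3)·(531) + (4)·(1038) + (-2)·(-688) + (-1)·(1706) + (2)·(-2700) + (0)·(-3169) = 15
  c_3 = (0)·(-1643) + (0)·(867) + (0)·(531) + (-2)·(1038) + (0)·(-688) + (-4)·(1706) + (-1)·(-2700) + (-2)·(-3169) = 138
  c_4 = (0)·(-1643) + (0)·(867) + (1)·(531) + (2)·(1038) + (-1)·(-688) + (0)·(1706) + (1)·(-2700) + (0)·(-3169) = 595
  c_5 = (0)·(-1643) + (-1)·(867) + (0)·(531) + (1)·(1038) + (0)·(-688) + (0)·(1706) + (0)·(-2700) + (0)·(-3169) = 171
  c_6 = (0)·(-1643) + (0)·(867) + (3)·(531) + (5)·(1038) + (-2)·(-688) + (-7)·(1706) + (2)·(-2700) + (-3)·(-3169) = 324
  c_7 = (-1)·(-1643) + (0)·(867) + (-2)·(531) + (-4)·(1038) + (2)·(-688) + (-2)·(1706) + (-2)·(-2700) + (-1)·(-3169) = 210
  c_8 = (0)·(-1643) + (0)·(867) + (-2)·(531) + (-4)·(1038) + (2)·(-688) + (1)·(1706) + (-2)·(-2700) + (0)·(-3169) = 516
Writing each c_i in base p = 5:
  c_1 = 352 = 2·5^0 + 0·5^1 + 4·5^2 + 2·5^3
  c_2 = 15 = 0·5^0 + 3·5^1
  c_3 = 138 = 3·5^0 + 2·5^1 + 0·5^2 + 1·5^3
  c_4 = 595 = 0·5^0 + 4·5^1 + 3·5^2 + 4·5^3
  c_5 = 171 = 1·5^0 + 4·5^1 + 1·5^2 + 1·5^3
  c_6 = 324 = 4·5^0 + 4·5^1 + 2·5^2 + 2·5^3
  c_7 = 210 = 0·5^0 + 2·5^1 + 3·5^2 + 1·5^3
  c_8 = 516 = 1·5^0 + 3·5^1 + 0·5^2 + 4·5^3
Factor λ_0 = (2, 0, 3, 0, 1, 4, 0, 1)
Factor λ_1 = (0, 3, 2, 4, 4, 4, 2, 3)
Factor λ_2 = (4, 0, 0, 3, 1, 2, 3, 0)
Factor λ_3 = (2, 0, 1, 4, 1, 2, 1, 4)

((2, 0, 3, 0, 1, 4, 0, 1), (0, 3, 2, 4, 4, 4, 2, 3), (4, 0, 0, 3, 1, 2, 3, 0), (2, 0, 1, 4, 1, 2, 1, 4))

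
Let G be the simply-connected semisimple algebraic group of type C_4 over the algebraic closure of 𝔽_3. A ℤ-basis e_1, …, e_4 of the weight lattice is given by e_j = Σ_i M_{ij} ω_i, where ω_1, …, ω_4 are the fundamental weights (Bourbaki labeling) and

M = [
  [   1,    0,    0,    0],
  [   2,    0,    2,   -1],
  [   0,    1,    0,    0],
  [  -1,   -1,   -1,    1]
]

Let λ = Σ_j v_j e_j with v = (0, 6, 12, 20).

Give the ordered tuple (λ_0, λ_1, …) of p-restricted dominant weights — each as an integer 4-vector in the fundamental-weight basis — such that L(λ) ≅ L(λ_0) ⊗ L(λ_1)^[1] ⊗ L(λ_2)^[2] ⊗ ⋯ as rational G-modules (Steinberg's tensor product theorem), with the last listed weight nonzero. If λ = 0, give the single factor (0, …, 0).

In the fundamental-weight basis, λ has coordinates c = M·v (v = (0, 6, 12, 20)):
  c_1 = 1*0 + 0*6 + 0*12 + 0*20 = 0
  c_2 = 2*0 + 0*6 + 2*12 + -1*20 = 4
  c_3 = 0*0 + 1*6 + 0*12 + 0*20 = 6
  c_4 = -1*0 + -1*6 + -1*12 + 1*20 = 2
Base-3 expansion of each c_i:
  c_1 = 0
  c_2 = 4 = 1·3^0 + 1·3^1
  c_3 = 6 = 0·3^0 + 2·3^1
  c_4 = 2 = 2·3^0
λ_0 = (0, 1, 0, 2)
λ_1 = (0, 1, 2, 0)

((0, 1, 0, 2), (0, 1, 2, 0))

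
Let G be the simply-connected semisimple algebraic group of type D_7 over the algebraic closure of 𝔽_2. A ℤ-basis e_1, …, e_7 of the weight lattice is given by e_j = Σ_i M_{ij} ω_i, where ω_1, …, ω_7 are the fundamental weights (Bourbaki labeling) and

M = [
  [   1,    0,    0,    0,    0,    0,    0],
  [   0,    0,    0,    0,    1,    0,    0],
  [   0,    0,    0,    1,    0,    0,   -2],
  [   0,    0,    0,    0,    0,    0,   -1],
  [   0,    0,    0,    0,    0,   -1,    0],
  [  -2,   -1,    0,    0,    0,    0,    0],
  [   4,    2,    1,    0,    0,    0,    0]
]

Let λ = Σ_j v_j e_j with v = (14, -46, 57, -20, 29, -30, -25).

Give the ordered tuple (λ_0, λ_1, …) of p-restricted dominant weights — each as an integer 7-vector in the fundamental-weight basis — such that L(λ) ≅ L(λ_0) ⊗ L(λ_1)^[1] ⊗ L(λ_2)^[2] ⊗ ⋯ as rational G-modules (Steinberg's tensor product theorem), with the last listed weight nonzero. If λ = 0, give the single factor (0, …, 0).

((0, 1, 0, 1, 0, 0, 1), (1, 0, 1, 0, 1, 1, 0), (1, 1, 1, 0, 1, 0, 1), (1, 1, 1, 1, 1, 0, 0), (0, 1, 1, 1, 1, 1, 1))

In the fundamental-weight basis, λ has coordinates c = M·v (v = (14, -46, 57, -20, 29, -30, -25)):
  c_1 = (1)·(14) + (0)·(-46) + (0)·(57) + (0)·(-20) + (0)·(29) + (0)·(-30) + (0)·(-25) = 14
  c_2 = (0)·(14) + (0)·(-46) + (0)·(57) + (0)·(-20) + (1)·(29) + (0)·(-30) + (0)·(-25) = 29
  c_3 = (0)·(14) + (0)·(-46) + (0)·(57) + (1)·(-20) + (0)·(29) + (0)·(-30) + (-2)·(-25) = 30
  c_4 = (0)·(14) + (0)·(-46) + (0)·(57) + (0)·(-20) + (0)·(29) + (0)·(-30) + (-1)·(-25) = 25
  c_5 = (0)·(14) + (0)·(-46) + (0)·(57) + (0)·(-20) + (0)·(29) + (-1)·(-30) + (0)·(-25) = 30
  c_6 = (-2)·(14) + (-1)·(-46) + (0)·(57) + (0)·(-20) + (0)·(29) + (0)·(-30) + (0)·(-25) = 18
  c_7 = (4)·(14) + (2)·(-46) + (1)·(57) + (0)·(-20) + (0)·(29) + (0)·(-30) + (0)·(-25) = 21
Base-2 expansion of each c_i:
  c_1 = 14 = 0·2^0 + 1·2^1 + 1·2^2 + 1·2^3
  c_2 = 29 = 1·2^0 + 0·2^1 + 1·2^2 + 1·2^3 + 1·2^4
  c_3 = 30 = 0·2^0 + 1·2^1 + 1·2^2 + 1·2^3 + 1·2^4
  c_4 = 25 = 1·2^0 + 0·2^1 + 0·2^2 + 1·2^3 + 1·2^4
  c_5 = 30 = 0·2^0 + 1·2^1 + 1·2^2 + 1·2^3 + 1·2^4
  c_6 = 18 = 0·2^0 + 1·2^1 + 0·2^2 + 0·2^3 + 1·2^4
  c_7 = 21 = 1·2^0 + 0·2^1 + 1·2^2 + 0·2^3 + 1·2^4
p-restricted factor λ_0 = (0, 1, 0, 1, 0, 0, 1)
p-restricted factor λ_1 = (1, 0, 1, 0, 1, 1, 0)
p-restricted factor λ_2 = (1, 1, 1, 0, 1, 0, 1)
p-restricted factor λ_3 = (1, 1, 1, 1, 1, 0, 0)
p-restricted factor λ_4 = (0, 1, 1, 1, 1, 1, 1)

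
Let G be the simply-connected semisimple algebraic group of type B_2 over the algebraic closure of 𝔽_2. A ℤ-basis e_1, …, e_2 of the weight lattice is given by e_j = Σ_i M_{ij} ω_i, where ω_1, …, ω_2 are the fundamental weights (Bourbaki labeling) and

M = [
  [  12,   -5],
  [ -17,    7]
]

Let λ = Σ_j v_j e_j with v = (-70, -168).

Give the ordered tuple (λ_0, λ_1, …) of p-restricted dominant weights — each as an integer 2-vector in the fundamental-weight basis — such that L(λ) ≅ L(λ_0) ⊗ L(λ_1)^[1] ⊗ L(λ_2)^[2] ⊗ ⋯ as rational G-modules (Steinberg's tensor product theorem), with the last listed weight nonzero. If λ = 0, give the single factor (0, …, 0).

In the fundamental-weight basis, λ has coordinates c = M·v (v = (-70, -168)):
  c_1 = (12)·(-70) + (-5)·(-168) = 0
  c_2 = (-17)·(-70) + (7)·(-168) = 14
Expand coordinatewise in base 2:
  c_1 = 0
  c_2 = 14 = 0·2^0 + 1·2^1 + 1·2^2 + 1·2^3
Factor λ_0 = (0, 0)
Factor λ_1 = (0, 1)
Factor λ_2 = (0, 1)
Factor λ_3 = (0, 1)

((0, 0), (0, 1), (0, 1), (0, 1))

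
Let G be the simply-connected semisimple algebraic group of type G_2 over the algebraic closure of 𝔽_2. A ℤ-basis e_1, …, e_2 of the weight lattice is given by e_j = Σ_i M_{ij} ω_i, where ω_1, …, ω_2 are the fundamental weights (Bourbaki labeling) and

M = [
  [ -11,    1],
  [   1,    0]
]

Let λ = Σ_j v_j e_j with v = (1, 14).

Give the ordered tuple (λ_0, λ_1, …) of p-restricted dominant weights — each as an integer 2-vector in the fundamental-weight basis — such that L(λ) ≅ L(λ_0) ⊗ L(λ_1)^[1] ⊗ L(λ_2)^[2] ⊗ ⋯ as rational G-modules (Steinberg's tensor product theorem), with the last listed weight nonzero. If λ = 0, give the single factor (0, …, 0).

Change of basis e → ω: c = M·v where v = (1, 14):
  c_1 = -11*1 + 1*14 = 3
  c_2 = 1*1 + 0*14 = 1
p = 2; digits c_i = Σ_j d_{ij}·2^j, 0 ≤ d_{ij} < 2:
  c_1 = 3 = 1·2^0 + 1·2^1
  c_2 = 1 = 1·2^0
p-restricted factor λ_0 = (1, 1)
p-restricted factor λ_1 = (1, 0)

((1, 1), (1, 0))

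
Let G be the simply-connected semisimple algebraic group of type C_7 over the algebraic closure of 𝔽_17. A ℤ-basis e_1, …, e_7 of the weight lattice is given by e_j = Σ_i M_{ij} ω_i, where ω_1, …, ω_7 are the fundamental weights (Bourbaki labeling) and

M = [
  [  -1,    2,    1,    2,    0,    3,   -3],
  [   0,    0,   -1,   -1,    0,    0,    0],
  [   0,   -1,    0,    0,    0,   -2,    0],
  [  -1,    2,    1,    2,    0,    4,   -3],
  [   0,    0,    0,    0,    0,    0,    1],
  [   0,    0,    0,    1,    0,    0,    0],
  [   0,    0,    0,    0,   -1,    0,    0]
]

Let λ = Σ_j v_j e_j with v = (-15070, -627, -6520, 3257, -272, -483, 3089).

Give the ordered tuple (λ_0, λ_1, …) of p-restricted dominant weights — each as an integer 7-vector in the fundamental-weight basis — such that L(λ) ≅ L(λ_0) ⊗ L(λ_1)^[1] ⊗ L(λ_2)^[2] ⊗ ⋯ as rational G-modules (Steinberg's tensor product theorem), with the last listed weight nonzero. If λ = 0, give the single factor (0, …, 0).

((0, 16, 12, 10, 12, 10, 0), (12, 4, 8, 0, 11, 4, 16), (10, 11, 5, 9, 10, 11, 0))

Change of basis e → ω: c = M·v where v = (-15070, -627, -6520, 3257, -272, -483, 3089):
  c_1 = -1*-15070 + 2*-627 + 1*-6520 + 2*3257 + 0*-272 + 3*-483 + -3*3089 = 3094
  c_2 = 0*-15070 + 0*-627 + -1*-6520 + -1*3257 + 0*-272 + 0*-483 + 0*3089 = 3263
  c_3 = 0*-15070 + -1*-627 + 0*-6520 + 0*3257 + 0*-272 + -2*-483 + 0*3089 = 1593
  c_4 = -1*-15070 + 2*-627 + 1*-6520 + 2*3257 + 0*-272 + 4*-483 + -3*3089 = 2611
  c_5 = 0*-15070 + 0*-627 + 0*-6520 + 0*3257 + 0*-272 + 0*-483 + 1*3089 = 3089
  c_6 = 0*-15070 + 0*-627 + 0*-6520 + 1*3257 + 0*-272 + 0*-483 + 0*3089 = 3257
  c_7 = 0*-15070 + 0*-627 + 0*-6520 + 0*3257 + -1*-272 + 0*-483 + 0*3089 = 272
Expand coordinatewise in base 17:
  c_1 = 3094 = 0·17^0 + 12·17^1 + 10·17^2
  c_2 = 3263 = 16·17^0 + 4·17^1 + 11·17^2
  c_3 = 1593 = 12·17^0 + 8·17^1 + 5·17^2
  c_4 = 2611 = 10·17^0 + 0·17^1 + 9·17^2
  c_5 = 3089 = 12·17^0 + 11·17^1 + 10·17^2
  c_6 = 3257 = 10·17^0 + 4·17^1 + 11·17^2
  c_7 = 272 = 0·17^0 + 16·17^1
p-restricted factor λ_0 = (0, 16, 12, 10, 12, 10, 0)
p-restricted factor λ_1 = (12, 4, 8, 0, 11, 4, 16)
p-restricted factor λ_2 = (10, 11, 5, 9, 10, 11, 0)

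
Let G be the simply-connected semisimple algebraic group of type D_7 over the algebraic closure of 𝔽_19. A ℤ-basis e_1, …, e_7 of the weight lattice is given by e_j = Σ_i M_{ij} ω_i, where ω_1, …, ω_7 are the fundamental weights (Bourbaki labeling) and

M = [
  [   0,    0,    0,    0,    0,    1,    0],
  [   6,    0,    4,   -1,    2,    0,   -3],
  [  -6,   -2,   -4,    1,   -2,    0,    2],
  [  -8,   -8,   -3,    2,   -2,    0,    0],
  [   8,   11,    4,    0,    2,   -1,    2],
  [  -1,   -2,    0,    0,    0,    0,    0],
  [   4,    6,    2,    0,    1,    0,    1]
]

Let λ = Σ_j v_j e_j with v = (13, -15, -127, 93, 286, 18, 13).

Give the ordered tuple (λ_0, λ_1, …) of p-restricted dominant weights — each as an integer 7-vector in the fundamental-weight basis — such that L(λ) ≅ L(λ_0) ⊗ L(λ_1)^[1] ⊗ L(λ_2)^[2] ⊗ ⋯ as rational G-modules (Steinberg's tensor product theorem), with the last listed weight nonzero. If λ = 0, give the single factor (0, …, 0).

((18, 10, 7, 11, 11, 17, 7),)

Converting to the ω-basis (c_i = row i of M dotted with v = (13, -15, -127, 93, 286, 18, 13)):
  c_1 = (0)·(13) + (0)·(-15) + (0)·(-127) + (0)·(93) + (0)·(286) + (1)·(18) + (0)·(13) = 18
  c_2 = (6)·(13) + (0)·(-15) + (4)·(-127) + (-1)·(93) + (2)·(286) + (0)·(18) + (-3)·(13) = 10
  c_3 = (-6)·(13) + (-2)·(-15) + (-4)·(-127) + (1)·(93) + (-2)·(286) + (0)·(18) + (2)·(13) = 7
  c_4 = (-8)·(13) + (-8)·(-15) + (-3)·(-127) + (2)·(93) + (-2)·(286) + (0)·(18) + (0)·(13) = 11
  c_5 = (8)·(13) + (11)·(-15) + (4)·(-127) + (0)·(93) + (2)·(286) + (-1)·(18) + (2)·(13) = 11
  c_6 = (-1)·(13) + (-2)·(-15) + (0)·(-127) + (0)·(93) + (0)·(286) + (0)·(18) + (0)·(13) = 17
  c_7 = (4)·(13) + (6)·(-15) + (2)·(-127) + (0)·(93) + (1)·(286) + (0)·(18) + (1)·(13) = 7
Base-19 expansion of each c_i:
  c_1 = 18 = 18·19^0
  c_2 = 10 = 10·19^0
  c_3 = 7 = 7·19^0
  c_4 = 11 = 11·19^0
  c_5 = 11 = 11·19^0
  c_6 = 17 = 17·19^0
  c_7 = 7 = 7·19^0
λ_0 = (18, 10, 7, 11, 11, 17, 7)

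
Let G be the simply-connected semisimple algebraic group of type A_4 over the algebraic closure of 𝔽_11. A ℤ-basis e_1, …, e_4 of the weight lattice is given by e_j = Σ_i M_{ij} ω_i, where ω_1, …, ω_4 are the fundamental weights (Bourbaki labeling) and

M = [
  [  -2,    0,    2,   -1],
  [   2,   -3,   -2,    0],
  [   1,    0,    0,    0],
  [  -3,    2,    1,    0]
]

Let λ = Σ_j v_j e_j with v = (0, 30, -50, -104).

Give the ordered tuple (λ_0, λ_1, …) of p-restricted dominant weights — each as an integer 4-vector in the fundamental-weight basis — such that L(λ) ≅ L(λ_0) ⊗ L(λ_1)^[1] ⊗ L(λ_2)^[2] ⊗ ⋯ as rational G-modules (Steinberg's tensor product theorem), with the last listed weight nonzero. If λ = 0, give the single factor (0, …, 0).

Compute c_i = Σ_j M_{ij} v_j with v = (0, 30, -50, -104):
  c_1 = (-2)·(0) + 0·30 + (2)·(-50) + (-1)·(-104) = 4
  c_2 = 2·0 + (-3)·(30) + (-2)·(-50) + (0)·(-104) = 10
  c_3 = 1·0 + 0·30 + (0)·(-50) + (0)·(-104) = 0
  c_4 = (-3)·(0) + 2·30 + (1)·(-50) + (0)·(-104) = 10
Base-11 expansion of each c_i:
  c_1 = 4 = 4·11^0
  c_2 = 10 = 10·11^0
  c_3 = 0
  c_4 = 10 = 10·11^0
p-restricted factor λ_0 = (4, 10, 0, 10)

((4, 10, 0, 10),)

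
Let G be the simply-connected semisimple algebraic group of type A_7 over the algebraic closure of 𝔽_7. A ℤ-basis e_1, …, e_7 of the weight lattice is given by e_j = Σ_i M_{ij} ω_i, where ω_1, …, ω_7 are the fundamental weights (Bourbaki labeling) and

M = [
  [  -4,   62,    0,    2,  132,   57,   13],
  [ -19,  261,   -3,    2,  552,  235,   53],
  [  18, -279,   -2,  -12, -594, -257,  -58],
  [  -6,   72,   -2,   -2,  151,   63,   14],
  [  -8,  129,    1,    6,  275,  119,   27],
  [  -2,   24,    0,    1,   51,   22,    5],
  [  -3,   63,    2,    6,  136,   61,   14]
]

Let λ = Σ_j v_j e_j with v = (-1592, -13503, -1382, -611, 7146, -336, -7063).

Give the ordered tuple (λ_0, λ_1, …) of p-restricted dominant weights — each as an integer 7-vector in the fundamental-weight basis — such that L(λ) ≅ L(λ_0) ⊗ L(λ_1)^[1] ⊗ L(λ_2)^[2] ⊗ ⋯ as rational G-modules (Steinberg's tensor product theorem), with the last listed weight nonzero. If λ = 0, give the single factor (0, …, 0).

In the fundamental-weight basis, λ has coordinates c = M·v (v = (-1592, -13503, -1382, -611, 7146, -336, -7063)):
  c_1 = (-4)·(-1592) + (62)·(-13503) + (0)·(-1382) + (2)·(-611) + 132·7146 + (57)·(-336) + (13)·(-7063) = 261
  c_2 = (-19)·(-1592) + (261)·(-13503) + (-3)·(-1382) + (2)·(-611) + 552·7146 + (235)·(-336) + (53)·(-7063) = 182
  c_3 = (18)·(-1592) + (-279)·(-13503) + (-2)·(-1382) + (-12)·(-611) + (-594)·(7146) + (-257)·(-336) + (-58)·(-7063) = 59
  c_4 = (-6)·(-1592) + (72)·(-13503) + (-2)·(-1382) + (-2)·(-611) + 151·7146 + (63)·(-336) + (14)·(-7063) = 318
  c_5 = (-8)·(-1592) + (129)·(-13503) + (1)·(-1382) + (6)·(-611) + 275·7146 + (119)·(-336) + (27)·(-7063) = 266
  c_6 = (-2)·(-1592) + (24)·(-13503) + (0)·(-1382) + (1)·(-611) + 51·7146 + (22)·(-336) + (5)·(-7063) = 240
  c_7 = (-3)·(-1592) + (63)·(-13503) + (2)·(-1382) + (6)·(-611) + 136·7146 + (61)·(-336) + (14)·(-7063) = 135
Expand coordinatewise in base 7:
  c_1 = 261 = 2·7^0 + 2·7^1 + 5·7^2
  c_2 = 182 = 0·7^0 + 5·7^1 + 3·7^2
  c_3 = 59 = 3·7^0 + 1·7^1 + 1·7^2
  c_4 = 318 = 3·7^0 + 3·7^1 + 6·7^2
  c_5 = 266 = 0·7^0 + 3·7^1 + 5·7^2
  c_6 = 240 = 2·7^0 + 6·7^1 + 4·7^2
  c_7 = 135 = 2·7^0 + 5·7^1 + 2·7^2
Factor λ_0 = (2, 0, 3, 3, 0, 2, 2)
Factor λ_1 = (2, 5, 1, 3, 3, 6, 5)
Factor λ_2 = (5, 3, 1, 6, 5, 4, 2)

((2, 0, 3, 3, 0, 2, 2), (2, 5, 1, 3, 3, 6, 5), (5, 3, 1, 6, 5, 4, 2))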